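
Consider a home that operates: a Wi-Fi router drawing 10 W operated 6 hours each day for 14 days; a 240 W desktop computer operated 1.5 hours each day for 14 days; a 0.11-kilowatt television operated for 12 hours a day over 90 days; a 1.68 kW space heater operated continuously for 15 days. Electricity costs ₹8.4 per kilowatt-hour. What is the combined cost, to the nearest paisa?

₹6127.63

Wi-Fi router: Runtime = 6 h/day × 14 days = 84 h
Wi-Fi router: 0.01 kW × 84 h = 0.84 kWh
desktop computer: Runtime = 1.5 h/day × 14 days = 21 h
desktop computer: 0.24 kW × 21 h = 5.04 kWh
television: Runtime = 12 h/day × 90 days = 1080 h
television: 0.11 kW × 1080 h = 118.8 kWh
space heater: Runtime = 24 h × 15 = 360 h
space heater: 1.68 kW × 360 h = 604.8 kWh
Total energy = 729.48 kWh
Cost = 729.48 × ₹8.4 = ₹6127.63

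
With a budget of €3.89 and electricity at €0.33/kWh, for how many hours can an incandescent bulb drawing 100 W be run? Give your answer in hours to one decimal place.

117.9 h

Energy available = €3.89 ÷ €0.33/kWh = 11.7879 kWh
Hours = 11.7879 kWh ÷ 0.1 kW = 117.9 h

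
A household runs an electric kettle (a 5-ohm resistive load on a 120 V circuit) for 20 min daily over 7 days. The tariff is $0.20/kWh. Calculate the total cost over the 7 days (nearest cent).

$1.34

Power = V²/R = 120²/5 = 2880 W = 2.88 kW
Runtime = 20 min × 7 = 140 min = 2.333333… h
Energy = 2.88 kW × 2.333333… h = 6.72 kWh
Cost = 6.72 kWh × $0.20/kWh = $1.34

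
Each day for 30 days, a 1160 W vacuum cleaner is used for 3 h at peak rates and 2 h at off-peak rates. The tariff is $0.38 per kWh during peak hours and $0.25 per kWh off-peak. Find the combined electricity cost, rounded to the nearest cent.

$57.07

Peak energy = 1.16 kW × 3 h × 30 = 104.4 kWh
Off-peak energy = 1.16 kW × 2 h × 30 = 69.6 kWh
Cost = 104.4 × $0.38 + 69.6 × $0.25 = $39.672 + $17.4 = $57.07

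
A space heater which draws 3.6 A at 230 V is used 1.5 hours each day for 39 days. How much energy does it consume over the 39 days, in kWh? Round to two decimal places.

Power = 3.6 A × 230 V = 828 W = 0.828 kW
Runtime = 1.5 h/day × 39 days = 58.5 h
Energy = 0.828 kW × 58.5 h = 48.438 kWh ≈ 48.44 kWh

48.44 kWh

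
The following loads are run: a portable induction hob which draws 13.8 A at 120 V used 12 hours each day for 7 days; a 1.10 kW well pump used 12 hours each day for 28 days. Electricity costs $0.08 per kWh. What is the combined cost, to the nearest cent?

portable induction hob: Power = 13.8 A × 120 V = 1656 W = 1.656 kW
portable induction hob: Runtime = 12 h/day × 7 days = 84 h
portable induction hob: 1.656 kW × 84 h = 139.104 kWh
well pump: Runtime = 12 h/day × 28 days = 336 h
well pump: 1.1 kW × 336 h = 369.6 kWh
Total energy = 508.704 kWh
Cost = 508.704 × $0.08 = $40.70

$40.70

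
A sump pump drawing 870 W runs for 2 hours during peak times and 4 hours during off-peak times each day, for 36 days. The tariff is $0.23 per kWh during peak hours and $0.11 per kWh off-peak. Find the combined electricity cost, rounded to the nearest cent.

Peak energy = 0.87 kW × 2 h × 36 = 62.64 kWh
Off-peak energy = 0.87 kW × 4 h × 36 = 125.28 kWh
Cost = 62.64 × $0.23 + 125.28 × $0.11 = $14.4072 + $13.7808 = $28.19

$28.19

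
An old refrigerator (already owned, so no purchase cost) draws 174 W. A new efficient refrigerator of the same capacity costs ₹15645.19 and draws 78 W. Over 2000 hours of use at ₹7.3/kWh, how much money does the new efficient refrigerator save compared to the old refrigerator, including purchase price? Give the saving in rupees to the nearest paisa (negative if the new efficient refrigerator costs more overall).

old refrigerator: ₹0.00 + (174/1000) kW × 2000 h × ₹7.3 = ₹0.00 + ₹2540.4 = ₹2540.4
new efficient refrigerator: ₹15645.19 + (78/1000) kW × 2000 h × ₹7.3 = ₹15645.19 + ₹1138.8 = ₹16783.99
Saving = ₹2540.4 − ₹16783.99 = −₹14243.59

-₹14243.59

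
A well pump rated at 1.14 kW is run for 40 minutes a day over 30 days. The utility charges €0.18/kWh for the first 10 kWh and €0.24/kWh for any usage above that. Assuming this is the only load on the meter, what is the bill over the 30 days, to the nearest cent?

€4.87

Runtime = 40 min × 30 = 1200 min = 20 h
Energy = 1.14 kW × 20 h = 22.8 kWh
Tier 1 (0–10 kWh): 10 × €0.18 = €1.8
Above 10 kWh: 12.8 × €0.24 = €3.072
Bill = €4.87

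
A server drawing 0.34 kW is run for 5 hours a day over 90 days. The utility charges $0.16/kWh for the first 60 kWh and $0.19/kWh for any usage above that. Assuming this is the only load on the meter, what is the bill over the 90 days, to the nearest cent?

Runtime = 5 h/day × 90 days = 450 h
Energy = 0.34 kW × 450 h = 153 kWh
Tier 1 (0–60 kWh): 60 × $0.16 = $9.6
Above 60 kWh: 93 × $0.19 = $17.67
Bill = $27.27

$27.27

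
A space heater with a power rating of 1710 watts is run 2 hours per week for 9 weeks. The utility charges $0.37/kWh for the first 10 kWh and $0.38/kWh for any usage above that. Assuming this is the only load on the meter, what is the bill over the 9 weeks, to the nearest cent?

Runtime = 2 h/week × 9 weeks = 18 h
Energy = 1.71 kW × 18 h = 30.78 kWh
Tier 1 (0–10 kWh): 10 × $0.37 = $3.7
Above 10 kWh: 20.78 × $0.38 = $7.8964
Bill = $11.60

$11.60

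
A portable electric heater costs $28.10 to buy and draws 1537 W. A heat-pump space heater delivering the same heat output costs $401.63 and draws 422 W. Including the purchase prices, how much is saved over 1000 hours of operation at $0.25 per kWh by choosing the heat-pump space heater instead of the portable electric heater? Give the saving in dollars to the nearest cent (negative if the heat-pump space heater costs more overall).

-$94.78

portable electric heater: $28.10 + (1537/1000) kW × 1000 h × $0.25 = $28.10 + $384.25 = $412.35
heat-pump space heater: $401.63 + (422/1000) kW × 1000 h × $0.25 = $401.63 + $105.5 = $507.13
Saving = $412.35 − $507.13 = −$94.78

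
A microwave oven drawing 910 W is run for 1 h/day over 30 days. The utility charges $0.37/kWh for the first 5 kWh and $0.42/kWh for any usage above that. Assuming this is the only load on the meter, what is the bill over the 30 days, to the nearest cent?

Runtime = 1 h/day × 30 days = 30 h
Energy = 0.91 kW × 30 h = 27.3 kWh
Tier 1 (0–5 kWh): 5 × $0.37 = $1.85
Above 5 kWh: 22.3 × $0.42 = $9.366
Bill = $11.22

$11.22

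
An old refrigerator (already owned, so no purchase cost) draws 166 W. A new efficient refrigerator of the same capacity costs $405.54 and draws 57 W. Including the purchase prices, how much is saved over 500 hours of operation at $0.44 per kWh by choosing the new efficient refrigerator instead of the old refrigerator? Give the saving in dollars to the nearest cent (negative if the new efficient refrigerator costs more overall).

-$381.56

old refrigerator: $0.00 + (166/1000) kW × 500 h × $0.44 = $0.00 + $36.52 = $36.52
new efficient refrigerator: $405.54 + (57/1000) kW × 500 h × $0.44 = $405.54 + $12.54 = $418.08
Saving = $36.52 − $418.08 = −$381.56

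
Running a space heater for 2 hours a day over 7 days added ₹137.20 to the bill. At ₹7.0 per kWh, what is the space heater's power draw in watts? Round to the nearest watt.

Energy = ₹137.20 ÷ ₹7.0/kWh = 19.6 kWh
Runtime = 2 h/day × 7 days = 14 h
Power = 19.6 kWh ÷ 14 h = 1.4 kW = 1400 W

1400 W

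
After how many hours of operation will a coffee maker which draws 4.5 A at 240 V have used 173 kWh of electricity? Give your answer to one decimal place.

160.2 h

Power = 4.5 A × 240 V = 1080 W = 1.08 kW
Hours = 173 kWh ÷ 1.08 kW = 160.2 h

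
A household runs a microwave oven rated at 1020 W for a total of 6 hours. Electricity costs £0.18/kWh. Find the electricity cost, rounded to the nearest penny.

Energy = 1.02 kW × 6 h = 6.12 kWh
Cost = 6.12 kWh × £0.18/kWh = £1.10

£1.10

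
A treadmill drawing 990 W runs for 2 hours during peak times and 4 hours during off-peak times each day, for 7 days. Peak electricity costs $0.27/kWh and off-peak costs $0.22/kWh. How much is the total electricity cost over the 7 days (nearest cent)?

$9.84

Peak energy = 0.99 kW × 2 h × 7 = 13.86 kWh
Off-peak energy = 0.99 kW × 4 h × 7 = 27.72 kWh
Cost = 13.86 × $0.27 + 27.72 × $0.22 = $3.7422 + $6.0984 = $9.84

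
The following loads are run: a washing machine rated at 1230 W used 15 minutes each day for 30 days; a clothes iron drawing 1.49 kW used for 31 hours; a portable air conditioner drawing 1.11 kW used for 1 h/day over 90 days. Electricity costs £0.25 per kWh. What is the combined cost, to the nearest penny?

washing machine: Runtime = 15 min × 30 = 450 min = 7.5 h
washing machine: 1.23 kW × 7.5 h = 9.225 kWh
clothes iron: 1.49 kW × 31 h = 46.19 kWh
portable air conditioner: Runtime = 1 h/day × 90 days = 90 h
portable air conditioner: 1.11 kW × 90 h = 99.9 kWh
Total energy = 155.315 kWh
Cost = 155.315 × £0.25 = £38.83

£38.83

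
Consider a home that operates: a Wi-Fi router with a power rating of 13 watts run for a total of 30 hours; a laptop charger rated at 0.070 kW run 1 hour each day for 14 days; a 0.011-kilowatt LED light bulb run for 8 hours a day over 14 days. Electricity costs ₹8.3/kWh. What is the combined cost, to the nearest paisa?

₹21.60

Wi-Fi router: 0.013 kW × 30 h = 0.39 kWh
laptop charger: Runtime = 1 h/day × 14 days = 14 h
laptop charger: 0.07 kW × 14 h = 0.98 kWh
LED light bulb: Runtime = 8 h/day × 14 days = 112 h
LED light bulb: 0.011 kW × 112 h = 1.232 kWh
Total energy = 2.602 kWh
Cost = 2.602 × ₹8.3 = ₹21.60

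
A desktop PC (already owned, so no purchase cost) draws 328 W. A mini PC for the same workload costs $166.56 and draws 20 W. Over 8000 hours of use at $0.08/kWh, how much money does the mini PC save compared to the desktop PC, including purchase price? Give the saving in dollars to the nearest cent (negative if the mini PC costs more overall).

desktop PC: $0.00 + (328/1000) kW × 8000 h × $0.08 = $0.00 + $209.92 = $209.92
mini PC: $166.56 + (20/1000) kW × 8000 h × $0.08 = $166.56 + $12.8 = $179.36
Saving = $209.92 − $179.36 = $30.56

$30.56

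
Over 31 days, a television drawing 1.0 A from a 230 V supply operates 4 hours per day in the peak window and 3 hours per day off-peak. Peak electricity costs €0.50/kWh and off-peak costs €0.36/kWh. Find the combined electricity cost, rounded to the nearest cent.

€21.96

Power = 1.0 A × 230 V = 230 W = 0.23 kW
Peak energy = 0.23 kW × 4 h × 31 = 28.52 kWh
Off-peak energy = 0.23 kW × 3 h × 31 = 21.39 kWh
Cost = 28.52 × €0.50 + 21.39 × €0.36 = €14.26 + €7.7004 = €21.96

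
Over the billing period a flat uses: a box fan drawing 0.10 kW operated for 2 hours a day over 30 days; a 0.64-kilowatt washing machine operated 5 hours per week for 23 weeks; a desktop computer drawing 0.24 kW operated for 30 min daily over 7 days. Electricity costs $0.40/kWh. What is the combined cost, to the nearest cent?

$32.18

box fan: Runtime = 2 h/day × 30 days = 60 h
box fan: 0.1 kW × 60 h = 6 kWh
washing machine: Runtime = 5 h/week × 23 weeks = 115 h
washing machine: 0.64 kW × 115 h = 73.6 kWh
desktop computer: Runtime = 30 min × 7 = 210 min = 3.5 h
desktop computer: 0.24 kW × 3.5 h = 0.84 kWh
Total energy = 80.44 kWh
Cost = 80.44 × $0.40 = $32.18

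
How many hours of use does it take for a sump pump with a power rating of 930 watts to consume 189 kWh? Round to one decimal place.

Hours = 189 kWh ÷ 0.93 kW = 203.2 h

203.2 h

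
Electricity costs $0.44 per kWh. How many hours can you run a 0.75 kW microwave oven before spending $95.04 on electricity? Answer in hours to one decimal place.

288.0 h

Energy available = $95.04 ÷ $0.44/kWh = 216 kWh
Hours = 216 kWh ÷ 0.75 kW = 288.0 h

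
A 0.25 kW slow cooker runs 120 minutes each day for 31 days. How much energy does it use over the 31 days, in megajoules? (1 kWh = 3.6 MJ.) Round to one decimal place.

Runtime = 120 min × 31 = 3720 min = 62 h
Energy = 0.25 kW × 62 h = 15.5 kWh
= 15.5 × 3.6 MJ = 55.8 MJ

55.8 MJ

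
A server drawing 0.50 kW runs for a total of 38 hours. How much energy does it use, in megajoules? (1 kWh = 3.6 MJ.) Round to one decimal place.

Energy = 0.5 kW × 38 h = 19 kWh
= 19 × 3.6 MJ = 68.4 MJ

68.4 MJ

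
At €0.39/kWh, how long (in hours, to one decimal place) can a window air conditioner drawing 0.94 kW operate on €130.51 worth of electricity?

356.0 h

Energy available = €130.51 ÷ €0.39/kWh = 334.641 kWh
Hours = 334.641 kWh ÷ 0.94 kW = 356.0 h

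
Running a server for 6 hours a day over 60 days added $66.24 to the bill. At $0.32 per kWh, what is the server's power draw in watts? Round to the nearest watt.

Energy = $66.24 ÷ $0.32/kWh = 207 kWh
Runtime = 6 h/day × 60 days = 360 h
Power = 207 kWh ÷ 360 h = 0.575 kW = 575 W

575 W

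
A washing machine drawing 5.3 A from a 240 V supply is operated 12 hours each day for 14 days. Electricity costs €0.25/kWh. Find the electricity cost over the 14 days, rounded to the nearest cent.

€53.42

Power = 5.3 A × 240 V = 1272 W = 1.272 kW
Runtime = 12 h/day × 14 days = 168 h
Energy = 1.272 kW × 168 h = 213.696 kWh
Cost = 213.696 kWh × €0.25/kWh = €53.42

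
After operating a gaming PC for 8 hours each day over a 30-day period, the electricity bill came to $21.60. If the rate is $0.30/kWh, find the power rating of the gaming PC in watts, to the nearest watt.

300 W

Energy = $21.60 ÷ $0.30/kWh = 72 kWh
Runtime = 8 h/day × 30 days = 240 h
Power = 72 kWh ÷ 240 h = 0.3 kW = 300 W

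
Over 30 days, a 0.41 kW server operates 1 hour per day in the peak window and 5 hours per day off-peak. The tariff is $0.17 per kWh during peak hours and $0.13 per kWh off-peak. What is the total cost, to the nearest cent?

Peak energy = 0.41 kW × 1 h × 30 = 12.3 kWh
Off-peak energy = 0.41 kW × 5 h × 30 = 61.5 kWh
Cost = 12.3 × $0.17 + 61.5 × $0.13 = $2.091 + $7.995 = $10.09

$10.09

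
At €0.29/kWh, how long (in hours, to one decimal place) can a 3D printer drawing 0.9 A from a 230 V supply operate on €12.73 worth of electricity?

212.1 h

Power = 0.9 A × 230 V = 207 W = 0.207 kW
Energy available = €12.73 ÷ €0.29/kWh = 43.8966 kWh
Hours = 43.8966 kWh ÷ 0.207 kW = 212.1 h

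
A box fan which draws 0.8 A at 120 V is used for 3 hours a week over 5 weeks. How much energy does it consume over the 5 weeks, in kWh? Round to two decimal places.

Power = 0.8 A × 120 V = 96 W = 0.096 kW
Runtime = 3 h/week × 5 weeks = 15 h
Energy = 0.096 kW × 15 h = 1.44 kWh

1.44 kWh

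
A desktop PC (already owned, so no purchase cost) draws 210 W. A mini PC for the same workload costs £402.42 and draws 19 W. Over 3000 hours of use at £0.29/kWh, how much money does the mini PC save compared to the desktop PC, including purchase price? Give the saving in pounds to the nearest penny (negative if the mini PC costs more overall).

desktop PC: £0.00 + (210/1000) kW × 3000 h × £0.29 = £0.00 + £182.7 = £182.7
mini PC: £402.42 + (19/1000) kW × 3000 h × £0.29 = £402.42 + £16.53 = £418.95
Saving = £182.7 − £418.95 = −£236.25

-£236.25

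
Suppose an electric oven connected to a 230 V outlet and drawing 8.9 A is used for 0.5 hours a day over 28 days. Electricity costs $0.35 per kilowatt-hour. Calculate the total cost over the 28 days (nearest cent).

Power = 8.9 A × 230 V = 2047 W = 2.047 kW
Runtime = 0.5 h/day × 28 days = 14 h
Energy = 2.047 kW × 14 h = 28.658 kWh
Cost = 28.658 kWh × $0.35/kWh = $10.03

$10.03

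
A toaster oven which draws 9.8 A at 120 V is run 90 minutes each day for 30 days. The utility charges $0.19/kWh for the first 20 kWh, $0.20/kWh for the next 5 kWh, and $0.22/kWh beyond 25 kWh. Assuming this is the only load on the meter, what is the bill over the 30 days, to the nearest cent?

$10.94

Power = 9.8 A × 120 V = 1176 W = 1.176 kW
Runtime = 90 min × 30 = 2700 min = 45 h
Energy = 1.176 kW × 45 h = 52.92 kWh
Tier 1 (0–20 kWh): 20 × $0.19 = $3.8
Tier 2 (20–25 kWh): 5 × $0.20 = $1
Above 25 kWh: 27.92 × $0.22 = $6.1424
Bill = $10.94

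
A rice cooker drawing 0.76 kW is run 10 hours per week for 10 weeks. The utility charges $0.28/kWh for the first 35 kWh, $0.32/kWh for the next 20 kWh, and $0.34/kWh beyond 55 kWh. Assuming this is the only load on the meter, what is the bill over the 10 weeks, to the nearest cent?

Runtime = 10 h/week × 10 weeks = 100 h
Energy = 0.76 kW × 100 h = 76 kWh
Tier 1 (0–35 kWh): 35 × $0.28 = $9.8
Tier 2 (35–55 kWh): 20 × $0.32 = $6.4
Above 55 kWh: 21 × $0.34 = $7.14
Bill = $23.34

$23.34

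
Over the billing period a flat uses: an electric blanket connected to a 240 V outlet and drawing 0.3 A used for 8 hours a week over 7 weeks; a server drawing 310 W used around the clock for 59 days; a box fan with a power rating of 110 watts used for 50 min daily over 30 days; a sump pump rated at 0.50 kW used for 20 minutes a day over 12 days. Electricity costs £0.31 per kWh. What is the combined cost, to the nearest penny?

£138.80

electric blanket: Power = 0.3 A × 240 V = 72 W = 0.072 kW
electric blanket: Runtime = 8 h/week × 7 weeks = 56 h
electric blanket: 0.072 kW × 56 h = 4.032 kWh
server: Runtime = 24 h × 59 = 1416 h
server: 0.31 kW × 1416 h = 438.96 kWh
box fan: Runtime = 50 min × 30 = 1500 min = 25 h
box fan: 0.11 kW × 25 h = 2.75 kWh
sump pump: Runtime = 20 min × 12 = 240 min = 4 h
sump pump: 0.5 kW × 4 h = 2 kWh
Total energy = 447.742 kWh
Cost = 447.742 × £0.31 = £138.80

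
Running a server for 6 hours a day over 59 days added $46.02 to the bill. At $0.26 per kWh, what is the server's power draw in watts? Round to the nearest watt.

500 W

Energy = $46.02 ÷ $0.26/kWh = 177 kWh
Runtime = 6 h/day × 59 days = 354 h
Power = 177 kWh ÷ 354 h = 0.5 kW = 500 W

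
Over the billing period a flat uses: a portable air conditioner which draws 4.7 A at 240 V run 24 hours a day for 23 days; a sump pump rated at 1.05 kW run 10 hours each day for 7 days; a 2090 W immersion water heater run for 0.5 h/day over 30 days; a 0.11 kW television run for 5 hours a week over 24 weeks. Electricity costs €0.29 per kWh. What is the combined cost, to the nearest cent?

portable air conditioner: Power = 4.7 A × 240 V = 1128 W = 1.128 kW
portable air conditioner: Runtime = 24 h × 23 = 552 h
portable air conditioner: 1.128 kW × 552 h = 622.656 kWh
sump pump: Runtime = 10 h/day × 7 days = 70 h
sump pump: 1.05 kW × 70 h = 73.5 kWh
immersion water heater: Runtime = 0.5 h/day × 30 days = 15 h
immersion water heater: 2.09 kW × 15 h = 31.35 kWh
television: Runtime = 5 h/week × 24 weeks = 120 h
television: 0.11 kW × 120 h = 13.2 kWh
Total energy = 740.706 kWh
Cost = 740.706 × €0.29 = €214.80

€214.80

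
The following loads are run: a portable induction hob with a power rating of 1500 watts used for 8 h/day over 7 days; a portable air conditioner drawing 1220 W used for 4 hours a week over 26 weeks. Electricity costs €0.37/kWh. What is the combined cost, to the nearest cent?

€78.03

portable induction hob: Runtime = 8 h/day × 7 days = 56 h
portable induction hob: 1.5 kW × 56 h = 84 kWh
portable air conditioner: Runtime = 4 h/week × 26 weeks = 104 h
portable air conditioner: 1.22 kW × 104 h = 126.88 kWh
Total energy = 210.88 kWh
Cost = 210.88 × €0.37 = €78.03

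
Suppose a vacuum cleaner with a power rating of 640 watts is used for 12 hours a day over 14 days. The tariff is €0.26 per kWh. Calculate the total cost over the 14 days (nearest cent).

€27.96

Runtime = 12 h/day × 14 days = 168 h
Energy = 0.64 kW × 168 h = 107.52 kWh
Cost = 107.52 kWh × €0.26/kWh = €27.96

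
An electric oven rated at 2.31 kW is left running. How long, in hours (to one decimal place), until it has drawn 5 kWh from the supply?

2.2 h

Hours = 5 kWh ÷ 2.31 kW = 2.2 h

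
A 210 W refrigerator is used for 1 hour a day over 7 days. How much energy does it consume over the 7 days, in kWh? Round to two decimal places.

Runtime = 1 h/day × 7 days = 7 h
Energy = 0.21 kW × 7 h = 1.47 kWh

1.47 kWh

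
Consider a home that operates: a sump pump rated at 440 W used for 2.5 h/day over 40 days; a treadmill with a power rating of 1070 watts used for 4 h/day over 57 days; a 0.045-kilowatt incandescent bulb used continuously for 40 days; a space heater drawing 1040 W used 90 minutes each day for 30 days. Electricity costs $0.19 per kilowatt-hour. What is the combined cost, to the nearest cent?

$71.81

sump pump: Runtime = 2.5 h/day × 40 days = 100 h
sump pump: 0.44 kW × 100 h = 44 kWh
treadmill: Runtime = 4 h/day × 57 days = 228 h
treadmill: 1.07 kW × 228 h = 243.96 kWh
incandescent bulb: Runtime = 24 h × 40 = 960 h
incandescent bulb: 0.045 kW × 960 h = 43.2 kWh
space heater: Runtime = 90 min × 30 = 2700 min = 45 h
space heater: 1.04 kW × 45 h = 46.8 kWh
Total energy = 377.96 kWh
Cost = 377.96 × $0.19 = $71.81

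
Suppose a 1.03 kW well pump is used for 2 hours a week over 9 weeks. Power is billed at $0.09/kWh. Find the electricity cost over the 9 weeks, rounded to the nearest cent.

$1.67

Runtime = 2 h/week × 9 weeks = 18 h
Energy = 1.03 kW × 18 h = 18.54 kWh
Cost = 18.54 kWh × $0.09/kWh = $1.67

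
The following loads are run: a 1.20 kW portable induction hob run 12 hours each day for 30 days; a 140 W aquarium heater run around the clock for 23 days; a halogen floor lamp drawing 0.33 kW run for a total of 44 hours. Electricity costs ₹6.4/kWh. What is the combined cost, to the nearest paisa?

portable induction hob: Runtime = 12 h/day × 30 days = 360 h
portable induction hob: 1.2 kW × 360 h = 432 kWh
aquarium heater: Runtime = 24 h × 23 = 552 h
aquarium heater: 0.14 kW × 552 h = 77.28 kWh
halogen floor lamp: 0.33 kW × 44 h = 14.52 kWh
Total energy = 523.8 kWh
Cost = 523.8 × ₹6.4 = ₹3352.32

₹3352.32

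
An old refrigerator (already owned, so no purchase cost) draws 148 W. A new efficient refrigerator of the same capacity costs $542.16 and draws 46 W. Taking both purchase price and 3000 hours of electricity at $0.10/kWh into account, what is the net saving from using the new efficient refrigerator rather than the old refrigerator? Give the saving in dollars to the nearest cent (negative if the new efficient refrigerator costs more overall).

-$511.56

old refrigerator: $0.00 + (148/1000) kW × 3000 h × $0.10 = $0.00 + $44.4 = $44.4
new efficient refrigerator: $542.16 + (46/1000) kW × 3000 h × $0.10 = $542.16 + $13.8 = $555.96
Saving = $44.4 − $555.96 = −$511.56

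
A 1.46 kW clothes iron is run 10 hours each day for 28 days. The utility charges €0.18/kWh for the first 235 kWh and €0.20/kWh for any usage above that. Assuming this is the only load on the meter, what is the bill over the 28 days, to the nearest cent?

Runtime = 10 h/day × 28 days = 280 h
Energy = 1.46 kW × 280 h = 408.8 kWh
Tier 1 (0–235 kWh): 235 × €0.18 = €42.3
Above 235 kWh: 173.8 × €0.20 = €34.76
Bill = €77.06

€77.06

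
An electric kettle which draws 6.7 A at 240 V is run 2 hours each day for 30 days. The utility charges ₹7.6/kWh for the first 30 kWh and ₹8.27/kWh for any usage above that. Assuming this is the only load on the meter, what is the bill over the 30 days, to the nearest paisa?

₹777.79

Power = 6.7 A × 240 V = 1608 W = 1.608 kW
Runtime = 2 h/day × 30 days = 60 h
Energy = 1.608 kW × 60 h = 96.48 kWh
Tier 1 (0–30 kWh): 30 × ₹7.6 = ₹228
Above 30 kWh: 66.48 × ₹8.27 = ₹549.7896
Bill = ₹777.79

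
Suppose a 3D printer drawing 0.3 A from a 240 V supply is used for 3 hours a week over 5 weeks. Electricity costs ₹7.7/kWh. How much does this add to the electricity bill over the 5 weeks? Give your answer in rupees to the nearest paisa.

Power = 0.3 A × 240 V = 72 W = 0.072 kW
Runtime = 3 h/week × 5 weeks = 15 h
Energy = 0.072 kW × 15 h = 1.08 kWh
Cost = 1.08 kWh × ₹7.7/kWh = ₹8.32

₹8.32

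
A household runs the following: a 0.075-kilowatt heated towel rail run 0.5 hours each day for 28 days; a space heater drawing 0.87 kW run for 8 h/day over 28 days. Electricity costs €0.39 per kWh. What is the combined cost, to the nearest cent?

heated towel rail: Runtime = 0.5 h/day × 28 days = 14 h
heated towel rail: 0.075 kW × 14 h = 1.05 kWh
space heater: Runtime = 8 h/day × 28 days = 224 h
space heater: 0.87 kW × 224 h = 194.88 kWh
Total energy = 195.93 kWh
Cost = 195.93 × €0.39 = €76.41

€76.41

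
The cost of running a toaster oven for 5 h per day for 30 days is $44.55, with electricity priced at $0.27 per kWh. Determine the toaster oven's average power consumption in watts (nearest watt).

Energy = $44.55 ÷ $0.27/kWh = 165 kWh
Runtime = 5 h/day × 30 days = 150 h
Power = 165 kWh ÷ 150 h = 1.1 kW = 1100 W

1100 W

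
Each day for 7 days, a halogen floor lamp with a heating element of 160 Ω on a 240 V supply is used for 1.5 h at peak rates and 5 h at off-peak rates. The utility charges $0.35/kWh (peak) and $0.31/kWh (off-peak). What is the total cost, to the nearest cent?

Power = V²/R = 240²/160 = 360 W = 0.36 kW
Peak energy = 0.36 kW × 1.5 h × 7 = 3.78 kWh
Off-peak energy = 0.36 kW × 5 h × 7 = 12.6 kWh
Cost = 3.78 × $0.35 + 12.6 × $0.31 = $1.323 + $3.906 = $5.23

$5.23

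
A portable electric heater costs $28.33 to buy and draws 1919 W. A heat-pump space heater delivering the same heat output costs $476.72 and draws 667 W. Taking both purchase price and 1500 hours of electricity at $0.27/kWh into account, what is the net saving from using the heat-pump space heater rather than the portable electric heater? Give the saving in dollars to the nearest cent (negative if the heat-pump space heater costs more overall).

portable electric heater: $28.33 + (1919/1000) kW × 1500 h × $0.27 = $28.33 + $777.195 = $805.525
heat-pump space heater: $476.72 + (667/1000) kW × 1500 h × $0.27 = $476.72 + $270.135 = $746.855
Saving = $805.525 − $746.855 = $58.67

$58.67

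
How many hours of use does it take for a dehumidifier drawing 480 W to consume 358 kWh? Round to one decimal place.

Hours = 358 kWh ÷ 0.48 kW = 745.8 h

745.8 h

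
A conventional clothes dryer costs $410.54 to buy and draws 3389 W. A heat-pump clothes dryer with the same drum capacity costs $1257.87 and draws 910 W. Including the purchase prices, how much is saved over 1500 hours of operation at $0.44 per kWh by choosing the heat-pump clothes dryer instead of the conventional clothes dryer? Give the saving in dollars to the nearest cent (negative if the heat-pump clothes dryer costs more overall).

$788.81

conventional clothes dryer: $410.54 + (3389/1000) kW × 1500 h × $0.44 = $410.54 + $2236.74 = $2647.28
heat-pump clothes dryer: $1257.87 + (910/1000) kW × 1500 h × $0.44 = $1257.87 + $600.6 = $1858.47
Saving = $2647.28 − $1858.47 = $788.81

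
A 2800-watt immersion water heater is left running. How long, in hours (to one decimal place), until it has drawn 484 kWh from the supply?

Hours = 484 kWh ÷ 2.8 kW = 172.9 h

172.9 h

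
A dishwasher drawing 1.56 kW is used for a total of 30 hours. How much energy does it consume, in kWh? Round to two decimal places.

46.80 kWh

Energy = 1.56 kW × 30 h = 46.8 kWh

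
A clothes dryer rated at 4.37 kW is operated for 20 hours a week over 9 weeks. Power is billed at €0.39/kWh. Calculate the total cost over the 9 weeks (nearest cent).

Runtime = 20 h/week × 9 weeks = 180 h
Energy = 4.37 kW × 180 h = 786.6 kWh
Cost = 786.6 kWh × €0.39/kWh = €306.77

€306.77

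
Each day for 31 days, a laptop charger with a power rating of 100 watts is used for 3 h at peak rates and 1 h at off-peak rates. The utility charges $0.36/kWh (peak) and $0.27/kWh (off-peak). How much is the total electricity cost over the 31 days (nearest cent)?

Peak energy = 0.1 kW × 3 h × 31 = 9.3 kWh
Off-peak energy = 0.1 kW × 1 h × 31 = 3.1 kWh
Cost = 9.3 × $0.36 + 3.1 × $0.27 = $3.348 + $0.837 = $4.19

$4.19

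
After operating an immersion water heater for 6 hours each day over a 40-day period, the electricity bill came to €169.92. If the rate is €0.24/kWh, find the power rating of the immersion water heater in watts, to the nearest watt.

2950 W

Energy = €169.92 ÷ €0.24/kWh = 708 kWh
Runtime = 6 h/day × 40 days = 240 h
Power = 708 kWh ÷ 240 h = 2.95 kW = 2950 W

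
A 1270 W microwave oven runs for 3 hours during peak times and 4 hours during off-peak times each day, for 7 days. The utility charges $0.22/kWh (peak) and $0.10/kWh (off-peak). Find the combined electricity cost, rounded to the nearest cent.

Peak energy = 1.27 kW × 3 h × 7 = 26.67 kWh
Off-peak energy = 1.27 kW × 4 h × 7 = 35.56 kWh
Cost = 26.67 × $0.22 + 35.56 × $0.10 = $5.8674 + $3.556 = $9.42

$9.42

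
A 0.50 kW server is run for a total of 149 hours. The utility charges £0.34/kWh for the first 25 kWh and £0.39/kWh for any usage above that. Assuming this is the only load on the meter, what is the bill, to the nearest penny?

£27.81

Energy = 0.5 kW × 149 h = 74.5 kWh
Tier 1 (0–25 kWh): 25 × £0.34 = £8.5
Above 25 kWh: 49.5 × £0.39 = £19.305
Bill = £27.81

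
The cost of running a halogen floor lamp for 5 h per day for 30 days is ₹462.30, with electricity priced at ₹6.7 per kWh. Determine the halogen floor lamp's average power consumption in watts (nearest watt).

Energy = ₹462.30 ÷ ₹6.7/kWh = 69 kWh
Runtime = 5 h/day × 30 days = 150 h
Power = 69 kWh ÷ 150 h = 0.46 kW = 460 W

460 W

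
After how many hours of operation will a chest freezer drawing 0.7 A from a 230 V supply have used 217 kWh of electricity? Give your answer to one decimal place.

1347.8 h

Power = 0.7 A × 230 V = 161 W = 0.161 kW
Hours = 217 kWh ÷ 0.161 kW = 1347.8 h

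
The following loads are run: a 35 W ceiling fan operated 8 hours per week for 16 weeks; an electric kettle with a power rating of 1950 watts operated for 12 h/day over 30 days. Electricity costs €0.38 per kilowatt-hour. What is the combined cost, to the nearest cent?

ceiling fan: Runtime = 8 h/week × 16 weeks = 128 h
ceiling fan: 0.035 kW × 128 h = 4.48 kWh
electric kettle: Runtime = 12 h/day × 30 days = 360 h
electric kettle: 1.95 kW × 360 h = 702 kWh
Total energy = 706.48 kWh
Cost = 706.48 × €0.38 = €268.46

€268.46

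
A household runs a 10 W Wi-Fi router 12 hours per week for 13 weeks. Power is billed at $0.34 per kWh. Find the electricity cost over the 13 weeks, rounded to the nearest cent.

Runtime = 12 h/week × 13 weeks = 156 h
Energy = 0.01 kW × 156 h = 1.56 kWh
Cost = 1.56 kWh × $0.34/kWh = $0.53

$0.53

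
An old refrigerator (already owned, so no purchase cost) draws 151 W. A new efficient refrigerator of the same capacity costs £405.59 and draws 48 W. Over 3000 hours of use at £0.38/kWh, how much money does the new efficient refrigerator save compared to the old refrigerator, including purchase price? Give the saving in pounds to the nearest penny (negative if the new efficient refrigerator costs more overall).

-£288.17

old refrigerator: £0.00 + (151/1000) kW × 3000 h × £0.38 = £0.00 + £172.14 = £172.14
new efficient refrigerator: £405.59 + (48/1000) kW × 3000 h × £0.38 = £405.59 + £54.72 = £460.31
Saving = £172.14 − £460.31 = −£288.17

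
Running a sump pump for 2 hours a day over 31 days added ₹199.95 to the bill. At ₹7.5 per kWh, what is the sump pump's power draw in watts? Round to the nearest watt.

Energy = ₹199.95 ÷ ₹7.5/kWh = 26.66 kWh
Runtime = 2 h/day × 31 days = 62 h
Power = 26.66 kWh ÷ 62 h = 0.43 kW = 430 W

430 W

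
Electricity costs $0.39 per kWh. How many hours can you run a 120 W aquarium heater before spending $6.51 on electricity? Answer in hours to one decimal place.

139.1 h

Energy available = $6.51 ÷ $0.39/kWh = 16.6923 kWh
Hours = 16.6923 kWh ÷ 0.12 kW = 139.1 h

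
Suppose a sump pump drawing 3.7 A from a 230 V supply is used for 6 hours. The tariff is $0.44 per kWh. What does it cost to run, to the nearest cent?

Power = 3.7 A × 230 V = 851 W = 0.851 kW
Energy = 0.851 kW × 6 h = 5.106 kWh
Cost = 5.106 kWh × $0.44/kWh = $2.25

$2.25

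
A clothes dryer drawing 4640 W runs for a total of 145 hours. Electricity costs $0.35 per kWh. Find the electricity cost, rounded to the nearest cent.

Energy = 4.64 kW × 145 h = 672.8 kWh
Cost = 672.8 kWh × $0.35/kWh = $235.48

$235.48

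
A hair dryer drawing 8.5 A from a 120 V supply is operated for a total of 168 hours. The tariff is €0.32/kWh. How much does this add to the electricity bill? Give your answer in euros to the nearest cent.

Power = 8.5 A × 120 V = 1020 W = 1.02 kW
Energy = 1.02 kW × 168 h = 171.36 kWh
Cost = 171.36 kWh × €0.32/kWh = €54.84

€54.84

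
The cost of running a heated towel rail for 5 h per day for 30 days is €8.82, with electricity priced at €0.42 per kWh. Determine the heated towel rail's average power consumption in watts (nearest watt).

140 W

Energy = €8.82 ÷ €0.42/kWh = 21 kWh
Runtime = 5 h/day × 30 days = 150 h
Power = 21 kWh ÷ 150 h = 0.14 kW = 140 W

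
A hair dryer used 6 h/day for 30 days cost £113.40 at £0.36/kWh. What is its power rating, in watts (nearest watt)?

1750 W

Energy = £113.40 ÷ £0.36/kWh = 315 kWh
Runtime = 6 h/day × 30 days = 180 h
Power = 315 kWh ÷ 180 h = 1.75 kW = 1750 W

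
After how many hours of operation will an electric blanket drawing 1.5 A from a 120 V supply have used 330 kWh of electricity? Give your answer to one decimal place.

1833.3 h

Power = 1.5 A × 120 V = 180 W = 0.18 kW
Hours = 330 kWh ÷ 0.18 kW = 1833.3 h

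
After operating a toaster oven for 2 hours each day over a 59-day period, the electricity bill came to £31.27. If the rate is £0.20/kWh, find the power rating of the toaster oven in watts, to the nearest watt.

Energy = £31.27 ÷ £0.20/kWh = 156.35 kWh
Runtime = 2 h/day × 59 days = 118 h
Power = 156.35 kWh ÷ 118 h = 1.325 kW = 1325 W

1325 W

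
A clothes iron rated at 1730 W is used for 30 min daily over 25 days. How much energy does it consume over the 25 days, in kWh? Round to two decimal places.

21.63 kWh

Runtime = 30 min × 25 = 750 min = 12.5 h
Energy = 1.73 kW × 12.5 h = 21.625 kWh ≈ 21.63 kWh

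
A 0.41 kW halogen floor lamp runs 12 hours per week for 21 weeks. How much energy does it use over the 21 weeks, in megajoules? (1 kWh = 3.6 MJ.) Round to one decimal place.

Runtime = 12 h/week × 21 weeks = 252 h
Energy = 0.41 kW × 252 h = 103.32 kWh
= 103.32 × 3.6 MJ = 372.0 MJ

372.0 MJ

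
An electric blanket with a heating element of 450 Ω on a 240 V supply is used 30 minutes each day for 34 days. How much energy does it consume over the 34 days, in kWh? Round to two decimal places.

Power = V²/R = 240²/450 = 128 W = 0.128 kW
Runtime = 30 min × 34 = 1020 min = 17 h
Energy = 0.128 kW × 17 h = 2.176 kWh ≈ 2.18 kWh

2.18 kWh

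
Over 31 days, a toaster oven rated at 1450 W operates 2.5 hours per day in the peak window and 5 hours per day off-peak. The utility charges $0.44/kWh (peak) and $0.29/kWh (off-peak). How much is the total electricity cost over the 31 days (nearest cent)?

$114.62

Peak energy = 1.45 kW × 2.5 h × 31 = 112.375 kWh
Off-peak energy = 1.45 kW × 5 h × 31 = 224.75 kWh
Cost = 112.375 × $0.44 + 224.75 × $0.29 = $49.445 + $65.1775 = $114.62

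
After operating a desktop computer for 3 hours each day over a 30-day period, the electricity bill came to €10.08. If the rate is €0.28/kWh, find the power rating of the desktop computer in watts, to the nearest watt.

Energy = €10.08 ÷ €0.28/kWh = 36 kWh
Runtime = 3 h/day × 30 days = 90 h
Power = 36 kWh ÷ 90 h = 0.4 kW = 400 W

400 W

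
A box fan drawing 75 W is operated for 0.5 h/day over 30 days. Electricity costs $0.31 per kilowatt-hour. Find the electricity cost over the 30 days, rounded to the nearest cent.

Runtime = 0.5 h/day × 30 days = 15 h
Energy = 0.075 kW × 15 h = 1.125 kWh
Cost = 1.125 kWh × $0.31/kWh = $0.35

$0.35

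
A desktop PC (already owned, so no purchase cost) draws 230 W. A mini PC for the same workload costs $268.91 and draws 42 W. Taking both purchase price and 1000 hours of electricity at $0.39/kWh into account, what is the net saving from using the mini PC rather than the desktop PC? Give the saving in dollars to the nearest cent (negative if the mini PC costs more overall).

desktop PC: $0.00 + (230/1000) kW × 1000 h × $0.39 = $0.00 + $89.7 = $89.7
mini PC: $268.91 + (42/1000) kW × 1000 h × $0.39 = $268.91 + $16.38 = $285.29
Saving = $89.7 − $285.29 = −$195.59

-$195.59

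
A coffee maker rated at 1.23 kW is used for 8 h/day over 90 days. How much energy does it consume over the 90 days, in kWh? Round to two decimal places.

Runtime = 8 h/day × 90 days = 720 h
Energy = 1.23 kW × 720 h = 885.6 kWh

885.60 kWh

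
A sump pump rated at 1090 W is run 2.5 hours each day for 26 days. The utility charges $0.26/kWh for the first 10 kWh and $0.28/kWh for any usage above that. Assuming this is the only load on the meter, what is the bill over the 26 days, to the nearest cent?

Runtime = 2.5 h/day × 26 days = 65 h
Energy = 1.09 kW × 65 h = 70.85 kWh
Tier 1 (0–10 kWh): 10 × $0.26 = $2.6
Above 10 kWh: 60.85 × $0.28 = $17.038
Bill = $19.64

$19.64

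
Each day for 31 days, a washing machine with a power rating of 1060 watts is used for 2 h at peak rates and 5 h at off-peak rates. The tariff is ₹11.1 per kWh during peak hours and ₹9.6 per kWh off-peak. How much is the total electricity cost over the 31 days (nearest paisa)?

Peak energy = 1.06 kW × 2 h × 31 = 65.72 kWh
Off-peak energy = 1.06 kW × 5 h × 31 = 164.3 kWh
Cost = 65.72 × ₹11.1 + 164.3 × ₹9.6 = ₹729.492 + ₹1577.28 = ₹2306.77

₹2306.77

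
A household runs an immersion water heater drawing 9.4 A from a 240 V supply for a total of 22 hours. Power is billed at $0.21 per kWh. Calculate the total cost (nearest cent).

Power = 9.4 A × 240 V = 2256 W = 2.256 kW
Energy = 2.256 kW × 22 h = 49.632 kWh
Cost = 49.632 kWh × $0.21/kWh = $10.42

$10.42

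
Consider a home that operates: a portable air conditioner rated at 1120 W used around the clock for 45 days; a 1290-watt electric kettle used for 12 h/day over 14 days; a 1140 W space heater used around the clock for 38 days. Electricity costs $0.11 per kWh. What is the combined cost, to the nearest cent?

$271.26

portable air conditioner: Runtime = 24 h × 45 = 1080 h
portable air conditioner: 1.12 kW × 1080 h = 1209.6 kWh
electric kettle: Runtime = 12 h/day × 14 days = 168 h
electric kettle: 1.29 kW × 168 h = 216.72 kWh
space heater: Runtime = 24 h × 38 = 912 h
space heater: 1.14 kW × 912 h = 1039.68 kWh
Total energy = 2466 kWh
Cost = 2466 × $0.11 = $271.26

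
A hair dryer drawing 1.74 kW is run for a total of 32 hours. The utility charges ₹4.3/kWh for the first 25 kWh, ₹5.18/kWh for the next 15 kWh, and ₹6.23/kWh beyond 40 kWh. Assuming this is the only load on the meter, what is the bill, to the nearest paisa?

Energy = 1.74 kW × 32 h = 55.68 kWh
Tier 1 (0–25 kWh): 25 × ₹4.3 = ₹107.5
Tier 2 (25–40 kWh): 15 × ₹5.18 = ₹77.7
Above 40 kWh: 15.68 × ₹6.23 = ₹97.6864
Bill = ₹282.89

₹282.89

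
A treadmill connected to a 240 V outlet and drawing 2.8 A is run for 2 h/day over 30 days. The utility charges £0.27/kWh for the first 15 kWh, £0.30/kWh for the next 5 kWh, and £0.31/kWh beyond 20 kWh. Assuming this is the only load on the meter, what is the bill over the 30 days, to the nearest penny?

Power = 2.8 A × 240 V = 672 W = 0.672 kW
Runtime = 2 h/day × 30 days = 60 h
Energy = 0.672 kW × 60 h = 40.32 kWh
Tier 1 (0–15 kWh): 15 × £0.27 = £4.05
Tier 2 (15–20 kWh): 5 × £0.30 = £1.5
Above 20 kWh: 20.32 × £0.31 = £6.2992
Bill = £11.85

£11.85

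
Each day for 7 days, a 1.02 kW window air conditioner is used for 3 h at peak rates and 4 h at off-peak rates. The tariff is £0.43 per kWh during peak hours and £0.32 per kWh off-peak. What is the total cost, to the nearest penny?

Peak energy = 1.02 kW × 3 h × 7 = 21.42 kWh
Off-peak energy = 1.02 kW × 4 h × 7 = 28.56 kWh
Cost = 21.42 × £0.43 + 28.56 × £0.32 = £9.2106 + £9.1392 = £18.35

£18.35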